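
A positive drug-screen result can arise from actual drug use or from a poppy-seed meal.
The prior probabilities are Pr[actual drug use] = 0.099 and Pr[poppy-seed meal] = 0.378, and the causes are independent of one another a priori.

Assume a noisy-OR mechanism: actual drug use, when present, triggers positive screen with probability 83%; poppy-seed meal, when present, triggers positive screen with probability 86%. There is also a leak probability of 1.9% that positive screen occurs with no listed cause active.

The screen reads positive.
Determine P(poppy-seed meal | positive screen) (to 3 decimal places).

Under noisy-OR, P(positive screen | causes) = 1 − (1−0.019)·∏(1−qᵢ) over the active causes.
Enumerate the 4 (actual drug use, poppy-seed meal) configurations and weight by the priors:
  P(positive screen) = 0.019·0.901·0.622 + 0.86266·0.901·0.378 + 0.83323·0.099·0.622 + 0.976652·0.099·0.378
        = 0.010648 + 0.293803 + 0.051309 + 0.036548 = 0.392308
Configurations with poppy-seed meal contribute 0.330351, so
  P(poppy-seed meal | positive screen) = 0.330351 / 0.392308 ≈ 0.842

P(poppy-seed meal | positive screen) ≈ 0.842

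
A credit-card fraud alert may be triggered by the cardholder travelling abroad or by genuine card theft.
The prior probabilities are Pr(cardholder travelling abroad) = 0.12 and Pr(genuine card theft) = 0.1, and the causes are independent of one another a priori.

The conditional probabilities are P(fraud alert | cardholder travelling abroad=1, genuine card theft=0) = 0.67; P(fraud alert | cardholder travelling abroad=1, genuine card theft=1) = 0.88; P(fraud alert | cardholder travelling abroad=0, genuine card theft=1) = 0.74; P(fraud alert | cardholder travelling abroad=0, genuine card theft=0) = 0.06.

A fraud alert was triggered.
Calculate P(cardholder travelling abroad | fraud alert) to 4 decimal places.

P(fraud alert) = 0.06×0.88×0.9 + 0.74×0.88×0.1 + 0.67×0.12×0.9 + 0.88×0.12×0.1 = 0.047520 + 0.065120 + 0.072360 + 0.010560 = 0.195560
Restricting to configurations with cardholder travelling abroad present: 0.072360 + 0.010560 = 0.082920.
Hence the posterior is 0.082920/0.195560 ≈ 0.4240.

P(cardholder travelling abroad | fraud alert) ≈ 0.4240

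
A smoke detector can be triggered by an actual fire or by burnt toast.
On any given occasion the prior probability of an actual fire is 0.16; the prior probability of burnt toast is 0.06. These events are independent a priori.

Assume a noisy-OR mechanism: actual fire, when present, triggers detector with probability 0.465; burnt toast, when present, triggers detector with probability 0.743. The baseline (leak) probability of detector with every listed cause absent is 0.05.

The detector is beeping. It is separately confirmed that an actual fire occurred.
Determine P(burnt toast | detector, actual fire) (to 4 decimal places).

Under noisy-OR, P(detector | causes) = 1 − (1−0.05)·∏(1−qᵢ) over the active causes.
For the numerator, keep only burnt toast=true terms: 0.86938×0.06 = 0.052163
The normalizing constant is 0.49175×0.94 + 0.86938×0.06 = 0.514408
Posterior = 0.052163 / 0.514408 ≈ 0.1014

P(burnt toast | detector, actual fire) ≈ 0.1014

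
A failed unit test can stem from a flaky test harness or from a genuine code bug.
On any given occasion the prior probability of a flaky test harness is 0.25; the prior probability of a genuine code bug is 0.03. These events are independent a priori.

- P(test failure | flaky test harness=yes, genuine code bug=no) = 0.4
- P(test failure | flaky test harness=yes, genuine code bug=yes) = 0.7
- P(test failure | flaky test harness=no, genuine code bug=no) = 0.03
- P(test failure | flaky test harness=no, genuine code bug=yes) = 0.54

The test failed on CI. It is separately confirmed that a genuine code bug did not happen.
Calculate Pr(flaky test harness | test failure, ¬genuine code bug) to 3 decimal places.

P(test failure | ¬genuine code bug) = 0.03*0.75 + 0.4*0.25 = 0.022500 + 0.100000 = 0.122500
The flaky test harness-present share is 0.4*0.25 = 0.100000.
So P(flaky test harness | test failure, ¬genuine code bug) = 0.100000/0.122500 ≈ 0.816.

Pr(flaky test harness | test failure, ¬genuine code bug) ≈ 0.816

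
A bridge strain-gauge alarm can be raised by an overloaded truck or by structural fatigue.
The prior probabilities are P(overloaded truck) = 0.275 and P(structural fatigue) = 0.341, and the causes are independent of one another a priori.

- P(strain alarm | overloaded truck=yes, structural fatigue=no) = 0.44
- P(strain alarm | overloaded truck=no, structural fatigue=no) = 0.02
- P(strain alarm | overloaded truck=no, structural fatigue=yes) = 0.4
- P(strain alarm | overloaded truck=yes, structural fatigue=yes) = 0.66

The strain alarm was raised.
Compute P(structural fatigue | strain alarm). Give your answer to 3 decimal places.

P(structural fatigue | strain alarm) ≈ 0.643

Sum P(strain alarm|·) weighted by the priors over the 4 (overloaded truck, structural fatigue) configurations:
  P(strain alarm) = 0.02*0.725*0.659 + 0.4*0.725*0.341 + 0.44*0.275*0.659 + 0.66*0.275*0.341
        = 0.009555 + 0.098890 + 0.079739 + 0.061892 = 0.250076
The terms with structural fatigue present sum to 0.160782, so
  P(structural fatigue | strain alarm) = 0.160782 / 0.250076 ≈ 0.643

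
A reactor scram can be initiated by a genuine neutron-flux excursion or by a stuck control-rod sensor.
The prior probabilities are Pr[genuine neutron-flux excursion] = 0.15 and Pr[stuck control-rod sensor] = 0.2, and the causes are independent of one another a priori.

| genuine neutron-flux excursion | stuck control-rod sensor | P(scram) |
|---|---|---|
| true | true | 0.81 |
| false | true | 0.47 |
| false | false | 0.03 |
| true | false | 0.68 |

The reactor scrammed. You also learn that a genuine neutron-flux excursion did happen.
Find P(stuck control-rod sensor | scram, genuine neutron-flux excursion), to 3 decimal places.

Enumerate both values of stuck control-rod sensor and weight by the priors:
  P(scram | genuine neutron-flux excursion) = 0.68×0.8 + 0.81×0.2
        = 0.544000 + 0.162000 = 0.706000
The terms with stuck control-rod sensor present sum to 0.162000, so
  P(stuck control-rod sensor | scram, genuine neutron-flux excursion) = 0.162000 / 0.706000 ≈ 0.229

P(stuck control-rod sensor | scram, genuine neutron-flux excursion) ≈ 0.229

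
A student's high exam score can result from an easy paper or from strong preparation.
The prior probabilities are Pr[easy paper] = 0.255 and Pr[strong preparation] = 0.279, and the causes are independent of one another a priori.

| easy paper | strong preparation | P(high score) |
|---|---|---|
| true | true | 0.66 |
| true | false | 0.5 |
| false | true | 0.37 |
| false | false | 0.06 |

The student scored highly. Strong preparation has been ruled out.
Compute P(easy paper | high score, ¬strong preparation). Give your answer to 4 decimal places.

Weight on easy paper=true, given the evidence: 0.5*0.255 = 0.127500
Normalizer over all consistent configurations: 0.06*0.745 + 0.5*0.255 = 0.172200
P(easy paper | high score, ¬strong preparation) = 0.127500/0.172200 ≈ 0.7404

P(easy paper | high score, ¬strong preparation) ≈ 0.7404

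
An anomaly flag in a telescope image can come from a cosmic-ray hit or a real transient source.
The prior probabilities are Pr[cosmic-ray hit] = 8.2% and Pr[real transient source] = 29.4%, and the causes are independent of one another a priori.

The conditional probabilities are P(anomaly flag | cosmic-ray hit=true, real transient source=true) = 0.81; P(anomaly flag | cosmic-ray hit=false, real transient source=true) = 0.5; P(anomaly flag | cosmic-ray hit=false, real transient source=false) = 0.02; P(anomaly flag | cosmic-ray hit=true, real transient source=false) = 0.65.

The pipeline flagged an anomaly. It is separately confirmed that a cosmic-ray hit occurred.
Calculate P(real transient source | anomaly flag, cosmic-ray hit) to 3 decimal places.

P(anomaly flag | cosmic-ray hit) = 0.65*0.706 + 0.81*0.294 = 0.458900 + 0.238140 = 0.697040
The real transient source-present share is 0.81*0.294 = 0.238140.
P(real transient source | anomaly flag, cosmic-ray hit) = 0.238140 / 0.697040 ≈ 0.342

P(real transient source | anomaly flag, cosmic-ray hit) ≈ 0.342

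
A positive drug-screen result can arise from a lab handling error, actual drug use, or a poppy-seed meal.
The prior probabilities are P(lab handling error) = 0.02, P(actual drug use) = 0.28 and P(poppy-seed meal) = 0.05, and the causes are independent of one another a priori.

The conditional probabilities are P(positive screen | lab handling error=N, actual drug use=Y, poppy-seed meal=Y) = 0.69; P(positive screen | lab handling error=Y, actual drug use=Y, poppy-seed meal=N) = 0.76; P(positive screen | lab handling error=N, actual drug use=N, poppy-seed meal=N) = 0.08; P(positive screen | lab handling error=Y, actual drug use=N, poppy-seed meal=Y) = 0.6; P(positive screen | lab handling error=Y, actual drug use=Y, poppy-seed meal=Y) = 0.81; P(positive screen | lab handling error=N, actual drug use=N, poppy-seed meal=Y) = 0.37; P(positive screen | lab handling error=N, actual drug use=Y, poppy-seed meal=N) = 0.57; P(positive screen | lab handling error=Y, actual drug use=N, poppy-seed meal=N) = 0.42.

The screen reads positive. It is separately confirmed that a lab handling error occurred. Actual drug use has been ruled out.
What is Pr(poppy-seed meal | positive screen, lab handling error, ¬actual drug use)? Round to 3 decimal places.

Pr(poppy-seed meal | positive screen, lab handling error, ¬actual drug use) ≈ 0.070

Enumerate both values of poppy-seed meal and weight by the priors:
  P(positive screen | lab handling error, ¬actual drug use) = 0.42*0.95 + 0.6*0.05
        = 0.399000 + 0.030000 = 0.429000
Configurations with poppy-seed meal contribute 0.030000, so
  P(poppy-seed meal | positive screen, lab handling error, ¬actual drug use) = 0.030000 / 0.429000 ≈ 0.070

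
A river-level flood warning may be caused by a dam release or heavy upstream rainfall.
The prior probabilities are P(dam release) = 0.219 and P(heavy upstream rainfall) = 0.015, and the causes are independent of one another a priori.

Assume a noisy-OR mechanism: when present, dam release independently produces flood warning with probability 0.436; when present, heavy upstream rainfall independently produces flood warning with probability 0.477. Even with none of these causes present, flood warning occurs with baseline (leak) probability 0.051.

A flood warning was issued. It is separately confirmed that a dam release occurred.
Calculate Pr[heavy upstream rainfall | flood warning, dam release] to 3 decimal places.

Under noisy-OR, P(flood warning | causes) = 1 − (1−0.051)·∏(1−qᵢ) over the active causes.
Sum P(flood warning|·) weighted by the priors over both values of heavy upstream rainfall:
  P(flood warning | dam release) = 0.464764×0.985 + 0.720072×0.015
        = 0.457793 + 0.010801 = 0.468594
Keeping only the heavy upstream rainfall-present terms gives 0.010801, so
  P(heavy upstream rainfall | flood warning, dam release) = 0.010801 / 0.468594 ≈ 0.023

Pr[heavy upstream rainfall | flood warning, dam release] ≈ 0.023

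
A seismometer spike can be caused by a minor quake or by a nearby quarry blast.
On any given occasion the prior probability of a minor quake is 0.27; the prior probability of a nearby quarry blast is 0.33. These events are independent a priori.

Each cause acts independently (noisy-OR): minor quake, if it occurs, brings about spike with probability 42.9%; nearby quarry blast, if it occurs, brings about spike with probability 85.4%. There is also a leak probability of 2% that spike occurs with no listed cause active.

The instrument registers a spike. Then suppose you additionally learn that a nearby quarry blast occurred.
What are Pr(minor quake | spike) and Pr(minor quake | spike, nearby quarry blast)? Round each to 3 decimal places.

Under noisy-OR, P(spike | causes) = 1 − (1−0.02)·∏(1−qᵢ) over the active causes.
Numerator (weight on configurations with minor quake): 0.079672 + 0.081821 = 0.161493
Normalizer over all consistent configurations: 0.02*0.73*0.67 + 0.85692*0.73*0.33 + 0.44042*0.27*0.67 + 0.918301*0.27*0.33 = 0.377707
P(minor quake | spike) = 0.161493/0.377707 ≈ 0.428

With the extra evidence:
P(spike | nearby quarry blast) = 0.85692×0.73 + 0.918301×0.27 = 0.625552 + 0.247941 = 0.873493
Of this, 0.247941 comes from 0.918301×0.27 (the minor quake=true cases).
So P(minor quake | spike, nearby quarry blast) = 0.247941/0.873493 ≈ 0.284.
The drop from 0.428 to 0.284 is the explaining-away (discounting) effect.

Pr(minor quake | spike) ≈ 0.428; Pr(minor quake | spike, nearby quarry blast) ≈ 0.284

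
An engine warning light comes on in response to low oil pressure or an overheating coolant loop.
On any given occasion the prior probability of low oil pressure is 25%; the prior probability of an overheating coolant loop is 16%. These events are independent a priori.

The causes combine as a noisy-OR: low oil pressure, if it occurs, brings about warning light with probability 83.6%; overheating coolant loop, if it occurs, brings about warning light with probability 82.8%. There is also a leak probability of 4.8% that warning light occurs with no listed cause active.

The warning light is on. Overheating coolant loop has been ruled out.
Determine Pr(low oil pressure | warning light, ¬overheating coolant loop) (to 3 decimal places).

Pr(low oil pressure | warning light, ¬overheating coolant loop) ≈ 0.854

Under noisy-OR, P(warning light | causes) = 1 − (1−0.048)·∏(1−qᵢ) over the active causes.
P(warning light | ¬overheating coolant loop) = 0.048·0.75 + 0.843872·0.25 = 0.036000 + 0.210968 = 0.246968
Of this, 0.210968 comes from 0.843872·0.25 (the low oil pressure=true cases).
So P(low oil pressure | warning light, ¬overheating coolant loop) = 0.210968/0.246968 ≈ 0.854.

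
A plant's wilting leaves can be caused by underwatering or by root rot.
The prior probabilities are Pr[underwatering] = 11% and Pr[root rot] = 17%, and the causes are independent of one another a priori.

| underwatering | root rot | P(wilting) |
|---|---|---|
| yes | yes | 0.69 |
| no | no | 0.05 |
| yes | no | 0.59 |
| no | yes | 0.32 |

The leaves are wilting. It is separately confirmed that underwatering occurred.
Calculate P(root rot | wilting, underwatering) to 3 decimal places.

P(root rot | wilting, underwatering) ≈ 0.193

P(wilting | underwatering) = 0.59×0.83 + 0.69×0.17 = 0.489700 + 0.117300 = 0.607000
The root rot-present share is 0.69×0.17 = 0.117300.
P(root rot | wilting, underwatering) = 0.117300 / 0.607000 ≈ 0.193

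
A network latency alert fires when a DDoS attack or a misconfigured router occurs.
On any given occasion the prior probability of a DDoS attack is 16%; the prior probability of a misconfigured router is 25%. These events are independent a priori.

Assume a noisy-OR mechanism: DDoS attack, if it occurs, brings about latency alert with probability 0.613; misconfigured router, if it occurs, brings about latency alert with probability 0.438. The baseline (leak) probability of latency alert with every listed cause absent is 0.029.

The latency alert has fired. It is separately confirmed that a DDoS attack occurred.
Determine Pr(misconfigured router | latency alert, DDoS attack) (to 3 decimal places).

Pr(misconfigured router | latency alert, DDoS attack) ≈ 0.296

Under noisy-OR, P(latency alert | causes) = 1 − (1−0.029)·∏(1−qᵢ) over the active causes.
Numerator (weight on configurations with misconfigured router): 0.788813×0.25 = 0.197203
Denominator P(latency alert | DDoS attack): 0.624223×0.75 + 0.788813×0.25 = 0.665370
P(misconfigured router | latency alert, DDoS attack) = 0.197203/0.665370 ≈ 0.296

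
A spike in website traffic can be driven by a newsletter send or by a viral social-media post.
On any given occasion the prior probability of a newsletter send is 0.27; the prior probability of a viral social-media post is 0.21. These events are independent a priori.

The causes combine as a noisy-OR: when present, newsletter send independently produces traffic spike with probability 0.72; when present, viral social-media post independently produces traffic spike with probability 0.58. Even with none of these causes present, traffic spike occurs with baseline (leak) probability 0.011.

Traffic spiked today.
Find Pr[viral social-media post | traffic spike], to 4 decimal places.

Under noisy-OR, P(traffic spike | causes) = 1 − (1−0.011)·∏(1−qᵢ) over the active causes.
P(traffic spike) = 0.011·0.73·0.79 + 0.58462·0.73·0.21 + 0.72308·0.27·0.79 + 0.883694·0.27·0.21 = 0.006344 + 0.089622 + 0.154233 + 0.050105 = 0.300304
Restricting to configurations with viral social-media post present: 0.089622 + 0.050105 = 0.139727.
Hence the posterior is 0.139727/0.300304 ≈ 0.4653.

Pr[viral social-media post | traffic spike] ≈ 0.4653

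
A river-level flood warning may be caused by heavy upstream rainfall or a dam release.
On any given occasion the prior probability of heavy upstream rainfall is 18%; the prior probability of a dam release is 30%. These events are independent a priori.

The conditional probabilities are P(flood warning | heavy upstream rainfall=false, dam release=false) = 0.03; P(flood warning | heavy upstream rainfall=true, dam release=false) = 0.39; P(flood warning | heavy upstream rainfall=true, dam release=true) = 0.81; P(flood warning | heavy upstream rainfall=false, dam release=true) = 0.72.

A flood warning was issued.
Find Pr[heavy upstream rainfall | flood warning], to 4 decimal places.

Pr[heavy upstream rainfall | flood warning] ≈ 0.3234

By total probability over the 4 (heavy upstream rainfall, dam release) configurations:
  P(flood warning) = 0.03×0.82×0.7 + 0.72×0.82×0.3 + 0.39×0.18×0.7 + 0.81×0.18×0.3
        = 0.017220 + 0.177120 + 0.049140 + 0.043740 = 0.287220
Keeping only the heavy upstream rainfall-present terms gives 0.092880, so
  P(heavy upstream rainfall | flood warning) = 0.092880 / 0.287220 ≈ 0.3234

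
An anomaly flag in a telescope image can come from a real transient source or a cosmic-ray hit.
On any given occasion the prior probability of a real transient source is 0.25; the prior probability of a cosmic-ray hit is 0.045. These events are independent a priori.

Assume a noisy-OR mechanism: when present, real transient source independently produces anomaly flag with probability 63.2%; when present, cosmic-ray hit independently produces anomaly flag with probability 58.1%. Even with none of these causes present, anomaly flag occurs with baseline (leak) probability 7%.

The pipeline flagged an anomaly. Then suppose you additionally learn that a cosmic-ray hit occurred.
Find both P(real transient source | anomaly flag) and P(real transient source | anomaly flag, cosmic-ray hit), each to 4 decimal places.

P(real transient source | anomaly flag) ≈ 0.7021; P(real transient source | anomaly flag, cosmic-ray hit) ≈ 0.3187

Under noisy-OR, P(anomaly flag | causes) = 1 − (1−0.07)·∏(1−qᵢ) over the active causes.
Numerator (weight on configurations with real transient source): 0.157040 + 0.009637 = 0.166677
Normalizer over all consistent configurations: 0.07×0.75×0.955 + 0.61033×0.75×0.045 + 0.65776×0.25×0.955 + 0.856601×0.25×0.045 = 0.237414
Posterior = 0.166677 / 0.237414 ≈ 0.7021

Now also conditioning on cosmic-ray hit=true:
By total probability over both values of real transient source:
  P(anomaly flag | cosmic-ray hit) = 0.61033*0.75 + 0.856601*0.25
        = 0.457748 + 0.214150 = 0.671898
Configurations with real transient source contribute 0.214150, so
  P(real transient source | anomaly flag, cosmic-ray hit) = 0.214150 / 0.671898 ≈ 0.3187
— cosmic-ray hit explains away the evidence for real transient source.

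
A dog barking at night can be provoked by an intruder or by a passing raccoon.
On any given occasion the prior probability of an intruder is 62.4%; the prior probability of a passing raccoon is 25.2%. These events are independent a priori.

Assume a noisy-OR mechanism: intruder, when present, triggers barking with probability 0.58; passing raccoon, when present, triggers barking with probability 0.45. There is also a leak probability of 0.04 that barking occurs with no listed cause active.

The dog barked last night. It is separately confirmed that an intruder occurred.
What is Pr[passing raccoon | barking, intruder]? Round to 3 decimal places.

Under noisy-OR, P(barking | causes) = 1 − (1−0.04)·∏(1−qᵢ) over the active causes.
Enumerate both values of passing raccoon and weight by the priors:
  P(barking | intruder) = 0.5968*0.748 + 0.77824*0.252
        = 0.446406 + 0.196116 = 0.642522
Configurations with passing raccoon contribute 0.196116, so
  P(passing raccoon | barking, intruder) = 0.196116 / 0.642522 ≈ 0.305

Pr[passing raccoon | barking, intruder] ≈ 0.305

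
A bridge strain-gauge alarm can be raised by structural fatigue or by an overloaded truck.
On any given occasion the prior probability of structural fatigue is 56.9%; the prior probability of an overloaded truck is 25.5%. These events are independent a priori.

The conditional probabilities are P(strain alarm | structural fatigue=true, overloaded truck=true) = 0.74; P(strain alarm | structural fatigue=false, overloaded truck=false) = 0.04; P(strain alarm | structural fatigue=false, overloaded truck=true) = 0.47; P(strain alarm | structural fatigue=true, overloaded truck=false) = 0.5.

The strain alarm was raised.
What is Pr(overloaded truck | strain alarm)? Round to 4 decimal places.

For the numerator, keep only overloaded truck=true terms: 0.051655 + 0.107370 = 0.159025
Normalizer over all consistent configurations: 0.04·0.431·0.745 + 0.47·0.431·0.255 + 0.5·0.569·0.745 + 0.74·0.569·0.255 = 0.383821
Posterior = 0.159025 / 0.383821 ≈ 0.4143

Pr(overloaded truck | strain alarm) ≈ 0.4143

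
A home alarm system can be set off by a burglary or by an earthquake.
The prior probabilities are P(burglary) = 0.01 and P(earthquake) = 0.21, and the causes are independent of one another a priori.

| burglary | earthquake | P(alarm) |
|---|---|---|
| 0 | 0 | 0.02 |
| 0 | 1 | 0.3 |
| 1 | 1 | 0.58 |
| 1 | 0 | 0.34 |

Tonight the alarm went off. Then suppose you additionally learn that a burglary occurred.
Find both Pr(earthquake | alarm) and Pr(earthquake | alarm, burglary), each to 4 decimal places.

Pr(earthquake | alarm) ≈ 0.7763; Pr(earthquake | alarm, burglary) ≈ 0.3120

Enumerate the 4 (burglary, earthquake) configurations and weight by the priors:
  P(alarm) = 0.02×0.99×0.79 + 0.3×0.99×0.21 + 0.34×0.01×0.79 + 0.58×0.01×0.21
        = 0.015642 + 0.062370 + 0.002686 + 0.001218 = 0.081916
The terms with earthquake present sum to 0.063588, so
  P(earthquake | alarm) = 0.063588 / 0.081916 ≈ 0.7763

Now condition on the additional information:
By total probability over both values of earthquake:
  P(alarm | burglary) = 0.34*0.79 + 0.58*0.21
        = 0.268600 + 0.121800 = 0.390400
Keeping only the earthquake-present terms gives 0.121800, so
  P(earthquake | alarm, burglary) = 0.121800 / 0.390400 ≈ 0.3120
The drop from 0.7763 to 0.3120 is the explaining-away (discounting) effect.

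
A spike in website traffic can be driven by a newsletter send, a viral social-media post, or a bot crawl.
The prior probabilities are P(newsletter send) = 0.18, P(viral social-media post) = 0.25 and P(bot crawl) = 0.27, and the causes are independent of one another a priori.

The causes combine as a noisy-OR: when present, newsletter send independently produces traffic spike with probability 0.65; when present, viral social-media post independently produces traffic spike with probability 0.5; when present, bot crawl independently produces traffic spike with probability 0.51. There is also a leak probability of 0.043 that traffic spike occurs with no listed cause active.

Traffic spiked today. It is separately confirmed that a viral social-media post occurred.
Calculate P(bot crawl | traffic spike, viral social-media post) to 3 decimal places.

Under noisy-OR, P(traffic spike | causes) = 1 − (1−0.043)·∏(1−qᵢ) over the active causes.
P(traffic spike | viral social-media post) = 0.5215*0.82*0.73 + 0.765535*0.82*0.27 + 0.832525*0.18*0.73 + 0.917937*0.18*0.27 = 0.312170 + 0.169489 + 0.109394 + 0.044612 = 0.635665
Restricting to configurations with bot crawl present: 0.169489 + 0.044612 = 0.214101.
So P(bot crawl | traffic spike, viral social-media post) = 0.214101/0.635665 ≈ 0.337.

P(bot crawl | traffic spike, viral social-media post) ≈ 0.337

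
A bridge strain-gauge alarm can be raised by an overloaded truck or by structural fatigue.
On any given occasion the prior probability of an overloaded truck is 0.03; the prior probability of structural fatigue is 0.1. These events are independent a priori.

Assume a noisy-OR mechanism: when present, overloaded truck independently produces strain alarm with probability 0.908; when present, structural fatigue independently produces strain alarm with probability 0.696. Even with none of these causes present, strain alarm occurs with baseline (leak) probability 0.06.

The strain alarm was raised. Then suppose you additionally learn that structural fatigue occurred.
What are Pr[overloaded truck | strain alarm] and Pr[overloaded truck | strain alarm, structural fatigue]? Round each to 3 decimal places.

Under noisy-OR, P(strain alarm | causes) = 1 − (1−0.06)·∏(1−qᵢ) over the active causes.
Weight on overloaded truck=true, given the evidence: 0.024665 + 0.002921 = 0.027586
The normalizing constant is 0.06·0.97·0.9 + 0.71424·0.97·0.1 + 0.91352·0.03·0.9 + 0.97371·0.03·0.1 = 0.149247
P(overloaded truck | strain alarm) = 0.027586/0.149247 ≈ 0.185

Now also conditioning on structural fatigue=true:
P(strain alarm | structural fatigue) = 0.71424·0.97 + 0.97371·0.03 = 0.692813 + 0.029211 = 0.722024
Of this, 0.029211 comes from 0.97371·0.03 (the overloaded truck=true cases).
P(overloaded truck | strain alarm, structural fatigue) = 0.029211 / 0.722024 ≈ 0.040

Pr[overloaded truck | strain alarm] ≈ 0.185; Pr[overloaded truck | strain alarm, structural fatigue] ≈ 0.040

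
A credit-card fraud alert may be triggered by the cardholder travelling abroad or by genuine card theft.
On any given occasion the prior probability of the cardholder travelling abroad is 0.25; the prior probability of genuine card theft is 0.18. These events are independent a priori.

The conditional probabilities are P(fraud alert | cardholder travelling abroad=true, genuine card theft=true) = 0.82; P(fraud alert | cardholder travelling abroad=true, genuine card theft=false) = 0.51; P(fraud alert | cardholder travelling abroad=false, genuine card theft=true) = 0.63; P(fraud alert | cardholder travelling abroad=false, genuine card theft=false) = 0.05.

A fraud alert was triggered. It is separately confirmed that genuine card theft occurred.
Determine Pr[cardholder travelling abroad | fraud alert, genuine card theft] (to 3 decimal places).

P(fraud alert | genuine card theft) = 0.63*0.75 + 0.82*0.25 = 0.472500 + 0.205000 = 0.677500
Restricting to configurations with cardholder travelling abroad present: 0.82*0.25 = 0.205000.
So P(cardholder travelling abroad | fraud alert, genuine card theft) = 0.205000/0.677500 ≈ 0.303.

Pr[cardholder travelling abroad | fraud alert, genuine card theft] ≈ 0.303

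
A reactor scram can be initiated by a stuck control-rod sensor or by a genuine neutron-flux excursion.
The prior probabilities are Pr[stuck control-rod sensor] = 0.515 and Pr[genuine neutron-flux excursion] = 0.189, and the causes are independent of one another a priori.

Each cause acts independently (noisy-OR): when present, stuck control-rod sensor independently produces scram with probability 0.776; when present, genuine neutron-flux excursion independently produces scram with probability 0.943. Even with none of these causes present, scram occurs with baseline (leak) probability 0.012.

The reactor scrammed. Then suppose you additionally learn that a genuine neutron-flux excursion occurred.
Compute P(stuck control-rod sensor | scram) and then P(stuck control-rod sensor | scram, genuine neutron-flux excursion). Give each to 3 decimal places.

P(stuck control-rod sensor | scram) ≈ 0.822; P(stuck control-rod sensor | scram, genuine neutron-flux excursion) ≈ 0.526

Under noisy-OR, P(scram | causes) = 1 − (1−0.012)·∏(1−qᵢ) over the active causes.
P(scram) = 0.012*0.485*0.811 + 0.943684*0.485*0.189 + 0.778688*0.515*0.811 + 0.987385*0.515*0.189 = 0.004720 + 0.086503 + 0.325231 + 0.096107 = 0.512561
The stuck control-rod sensor-present share is 0.325231 + 0.096107 = 0.421338.
So P(stuck control-rod sensor | scram) = 0.421338/0.512561 ≈ 0.822.

Now condition on the additional information:
P(scram | genuine neutron-flux excursion) = 0.943684×0.485 + 0.987385×0.515 = 0.457687 + 0.508503 = 0.966190
The stuck control-rod sensor-present share is 0.987385×0.515 = 0.508503.
Hence the posterior is 0.508503/0.966190 ≈ 0.526.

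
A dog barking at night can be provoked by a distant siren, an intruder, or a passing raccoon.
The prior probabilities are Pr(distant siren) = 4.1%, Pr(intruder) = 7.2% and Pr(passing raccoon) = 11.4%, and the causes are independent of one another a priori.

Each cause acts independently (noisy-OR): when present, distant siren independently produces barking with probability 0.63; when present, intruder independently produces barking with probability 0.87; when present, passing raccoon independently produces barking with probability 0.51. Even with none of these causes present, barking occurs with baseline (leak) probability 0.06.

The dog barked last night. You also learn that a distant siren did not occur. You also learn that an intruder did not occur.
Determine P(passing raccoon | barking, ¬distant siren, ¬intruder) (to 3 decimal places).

P(passing raccoon | barking, ¬distant siren, ¬intruder) ≈ 0.536

Under noisy-OR, P(barking | causes) = 1 − (1−0.06)·∏(1−qᵢ) over the active causes.
Numerator (weight on configurations with passing raccoon): 0.5394×0.114 = 0.061492
Normalizer over all consistent configurations: 0.06×0.886 + 0.5394×0.114 = 0.114652
Posterior = 0.061492 / 0.114652 ≈ 0.536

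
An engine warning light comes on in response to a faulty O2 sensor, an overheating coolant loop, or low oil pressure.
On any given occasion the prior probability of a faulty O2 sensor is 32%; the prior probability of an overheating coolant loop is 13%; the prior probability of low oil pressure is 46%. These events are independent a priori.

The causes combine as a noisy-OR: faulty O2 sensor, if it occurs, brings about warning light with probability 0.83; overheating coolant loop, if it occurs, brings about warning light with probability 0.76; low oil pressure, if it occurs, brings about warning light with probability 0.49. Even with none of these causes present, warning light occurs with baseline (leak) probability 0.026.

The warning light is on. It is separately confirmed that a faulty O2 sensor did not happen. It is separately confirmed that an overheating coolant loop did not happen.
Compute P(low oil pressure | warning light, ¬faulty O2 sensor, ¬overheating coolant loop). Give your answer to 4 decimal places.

P(low oil pressure | warning light, ¬faulty O2 sensor, ¬overheating coolant loop) ≈ 0.9428

Under noisy-OR, P(warning light | causes) = 1 − (1−0.026)·∏(1−qᵢ) over the active causes.
Sum P(warning light|·) weighted by the priors over both values of low oil pressure:
  P(warning light | ¬faulty O2 sensor, ¬overheating coolant loop) = 0.026×0.54 + 0.50326×0.46
        = 0.014040 + 0.231500 = 0.245540
Keeping only the low oil pressure-present terms gives 0.231500, so
  P(low oil pressure | warning light, ¬faulty O2 sensor, ¬overheating coolant loop) = 0.231500 / 0.245540 ≈ 0.9428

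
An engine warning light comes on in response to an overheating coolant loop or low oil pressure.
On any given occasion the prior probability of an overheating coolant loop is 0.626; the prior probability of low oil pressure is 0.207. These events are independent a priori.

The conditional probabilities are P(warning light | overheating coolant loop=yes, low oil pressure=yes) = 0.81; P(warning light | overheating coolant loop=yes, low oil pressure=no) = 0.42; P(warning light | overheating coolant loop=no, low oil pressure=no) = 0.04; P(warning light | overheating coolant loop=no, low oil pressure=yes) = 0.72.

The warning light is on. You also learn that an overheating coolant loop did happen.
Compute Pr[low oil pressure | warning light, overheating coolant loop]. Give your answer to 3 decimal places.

Enumerate both values of low oil pressure and weight by the priors:
  P(warning light | overheating coolant loop) = 0.42·0.793 + 0.81·0.207
        = 0.333060 + 0.167670 = 0.500730
Keeping only the low oil pressure-present terms gives 0.167670, so
  P(low oil pressure | warning light, overheating coolant loop) = 0.167670 / 0.500730 ≈ 0.335

Pr[low oil pressure | warning light, overheating coolant loop] ≈ 0.335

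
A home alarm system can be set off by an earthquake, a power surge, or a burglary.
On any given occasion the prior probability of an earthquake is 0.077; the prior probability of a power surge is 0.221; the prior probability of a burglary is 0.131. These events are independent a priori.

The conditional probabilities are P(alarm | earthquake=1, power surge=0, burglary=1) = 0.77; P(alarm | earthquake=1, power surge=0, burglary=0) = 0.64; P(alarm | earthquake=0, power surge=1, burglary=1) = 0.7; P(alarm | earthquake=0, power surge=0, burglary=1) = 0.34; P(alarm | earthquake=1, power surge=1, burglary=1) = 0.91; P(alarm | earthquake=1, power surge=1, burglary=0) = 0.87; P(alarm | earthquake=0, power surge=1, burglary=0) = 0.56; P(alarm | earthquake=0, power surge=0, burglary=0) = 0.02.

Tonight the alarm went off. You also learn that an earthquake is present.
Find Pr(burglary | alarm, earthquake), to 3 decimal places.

For the numerator, keep only burglary=true terms: 0.078578 + 0.026345 = 0.104923
Denominator P(alarm | earthquake): 0.64*0.779*0.869 + 0.77*0.779*0.131 + 0.87*0.221*0.869 + 0.91*0.221*0.131 = 0.705255
P(burglary | alarm, earthquake) = 0.104923/0.705255 ≈ 0.149

Pr(burglary | alarm, earthquake) ≈ 0.149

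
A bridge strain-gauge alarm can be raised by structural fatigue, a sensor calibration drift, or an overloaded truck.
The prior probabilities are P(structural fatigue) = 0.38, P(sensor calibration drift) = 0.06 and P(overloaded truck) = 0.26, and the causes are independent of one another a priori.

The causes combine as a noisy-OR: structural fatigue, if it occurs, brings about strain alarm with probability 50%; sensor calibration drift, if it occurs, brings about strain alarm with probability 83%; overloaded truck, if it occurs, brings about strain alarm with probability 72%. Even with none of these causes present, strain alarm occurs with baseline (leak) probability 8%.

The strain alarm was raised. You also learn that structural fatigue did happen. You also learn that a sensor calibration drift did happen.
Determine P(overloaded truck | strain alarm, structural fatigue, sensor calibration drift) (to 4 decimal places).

Under noisy-OR, P(strain alarm | causes) = 1 − (1−0.08)·∏(1−qᵢ) over the active causes.
Weight on overloaded truck=true, given the evidence: 0.978104×0.26 = 0.254307
Denominator P(strain alarm | structural fatigue, sensor calibration drift): 0.9218×0.74 + 0.978104×0.26 = 0.936439
P(overloaded truck | strain alarm, structural fatigue, sensor calibration drift) = 0.254307/0.936439 ≈ 0.2716

P(overloaded truck | strain alarm, structural fatigue, sensor calibration drift) ≈ 0.2716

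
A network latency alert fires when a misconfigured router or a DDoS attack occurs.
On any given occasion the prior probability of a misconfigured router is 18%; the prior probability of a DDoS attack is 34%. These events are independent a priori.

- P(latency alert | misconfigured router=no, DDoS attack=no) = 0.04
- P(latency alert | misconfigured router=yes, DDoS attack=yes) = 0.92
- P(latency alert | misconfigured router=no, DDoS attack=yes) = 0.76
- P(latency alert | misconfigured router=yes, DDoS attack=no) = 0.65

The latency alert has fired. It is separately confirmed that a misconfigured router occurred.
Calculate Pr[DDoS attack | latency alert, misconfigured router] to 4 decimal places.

P(latency alert | misconfigured router) = 0.65×0.66 + 0.92×0.34 = 0.429000 + 0.312800 = 0.741800
The DDoS attack-present share is 0.92×0.34 = 0.312800.
Hence the posterior is 0.312800/0.741800 ≈ 0.4217.

Pr[DDoS attack | latency alert, misconfigured router] ≈ 0.4217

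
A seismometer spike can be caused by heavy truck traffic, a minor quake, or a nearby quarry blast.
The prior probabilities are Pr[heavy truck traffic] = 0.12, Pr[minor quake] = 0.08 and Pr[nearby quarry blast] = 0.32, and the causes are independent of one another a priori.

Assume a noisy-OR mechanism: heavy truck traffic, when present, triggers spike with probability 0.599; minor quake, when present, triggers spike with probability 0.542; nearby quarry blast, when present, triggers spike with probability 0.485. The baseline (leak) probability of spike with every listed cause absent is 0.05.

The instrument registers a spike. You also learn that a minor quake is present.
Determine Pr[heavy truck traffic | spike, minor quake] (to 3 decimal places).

Under noisy-OR, P(spike | causes) = 1 − (1−0.05)·∏(1−qᵢ) over the active causes.
Weight on heavy truck traffic=true, given the evidence: 0.067363 + 0.034950 = 0.102313
Denominator P(spike | minor quake): 0.5649·0.88·0.68 + 0.775923·0.88·0.32 + 0.825525·0.12·0.68 + 0.910145·0.12·0.32 = 0.658849
P(heavy truck traffic | spike, minor quake) = 0.102313/0.658849 ≈ 0.155

Pr[heavy truck traffic | spike, minor quake] ≈ 0.155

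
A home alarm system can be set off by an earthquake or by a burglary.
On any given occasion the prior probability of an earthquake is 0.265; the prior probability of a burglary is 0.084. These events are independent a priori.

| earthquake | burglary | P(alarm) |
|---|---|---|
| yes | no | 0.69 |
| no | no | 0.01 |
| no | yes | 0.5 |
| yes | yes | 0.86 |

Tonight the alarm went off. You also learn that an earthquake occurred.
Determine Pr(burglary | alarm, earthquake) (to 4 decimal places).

Pr(burglary | alarm, earthquake) ≈ 0.1026

P(alarm | earthquake) = 0.69·0.916 + 0.86·0.084 = 0.632040 + 0.072240 = 0.704280
Of this, 0.072240 comes from 0.86·0.084 (the burglary=true cases).
So P(burglary | alarm, earthquake) = 0.072240/0.704280 ≈ 0.1026.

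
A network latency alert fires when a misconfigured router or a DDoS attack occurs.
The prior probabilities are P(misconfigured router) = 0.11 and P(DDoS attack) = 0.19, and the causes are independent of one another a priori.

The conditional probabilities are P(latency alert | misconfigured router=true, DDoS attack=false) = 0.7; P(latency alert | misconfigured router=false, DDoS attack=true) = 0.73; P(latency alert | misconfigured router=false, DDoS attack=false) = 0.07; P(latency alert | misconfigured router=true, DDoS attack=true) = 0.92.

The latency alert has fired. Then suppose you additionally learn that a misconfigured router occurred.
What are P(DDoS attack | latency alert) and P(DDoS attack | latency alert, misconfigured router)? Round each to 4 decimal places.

P(DDoS attack | latency alert) ≈ 0.5584; P(DDoS attack | latency alert, misconfigured router) ≈ 0.2356

Enumerate the 4 (misconfigured router, DDoS attack) configurations and weight by the priors:
  P(latency alert) = 0.07×0.89×0.81 + 0.73×0.89×0.19 + 0.7×0.11×0.81 + 0.92×0.11×0.19
        = 0.050463 + 0.123443 + 0.062370 + 0.019228 = 0.255504
Configurations with DDoS attack contribute 0.142671, so
  P(DDoS attack | latency alert) = 0.142671 / 0.255504 ≈ 0.5584

With the extra evidence:
Sum P(latency alert|·) weighted by the priors over both values of DDoS attack:
  P(latency alert | misconfigured router) = 0.7×0.81 + 0.92×0.19
        = 0.567000 + 0.174800 = 0.741800
The terms with DDoS attack present sum to 0.174800, so
  P(DDoS attack | latency alert, misconfigured router) = 0.174800 / 0.741800 ≈ 0.2356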